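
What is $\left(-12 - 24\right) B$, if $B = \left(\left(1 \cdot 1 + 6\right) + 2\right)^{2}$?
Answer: $-2916$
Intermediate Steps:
$B = 81$ ($B = \left(\left(1 + 6\right) + 2\right)^{2} = \left(7 + 2\right)^{2} = 9^{2} = 81$)
$\left(-12 - 24\right) B = \left(-12 - 24\right) 81 = \left(-36\right) 81 = -2916$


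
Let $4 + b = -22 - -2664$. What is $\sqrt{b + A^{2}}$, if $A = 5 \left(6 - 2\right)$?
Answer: $7 \sqrt{62} \approx 55.118$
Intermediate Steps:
$b = 2638$ ($b = -4 - -2642 = -4 + \left(-22 + 2664\right) = -4 + 2642 = 2638$)
$A = 20$ ($A = 5 \cdot 4 = 20$)
$\sqrt{b + A^{2}} = \sqrt{2638 + 20^{2}} = \sqrt{2638 + 400} = \sqrt{3038} = 7 \sqrt{62}$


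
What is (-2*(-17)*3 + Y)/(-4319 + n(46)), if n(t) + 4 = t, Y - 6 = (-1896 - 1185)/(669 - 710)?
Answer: -7509/175357 ≈ -0.042821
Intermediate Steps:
Y = 3327/41 (Y = 6 + (-1896 - 1185)/(669 - 710) = 6 - 3081/(-41) = 6 - 3081*(-1/41) = 6 + 3081/41 = 3327/41 ≈ 81.146)
n(t) = -4 + t
(-2*(-17)*3 + Y)/(-4319 + n(46)) = (-2*(-17)*3 + 3327/41)/(-4319 + (-4 + 46)) = (34*3 + 3327/41)/(-4319 + 42) = (102 + 3327/41)/(-4277) = (7509/41)*(-1/4277) = -7509/175357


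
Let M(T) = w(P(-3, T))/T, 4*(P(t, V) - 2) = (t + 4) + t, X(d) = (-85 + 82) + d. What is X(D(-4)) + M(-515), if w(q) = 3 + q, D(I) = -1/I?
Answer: -5683/2060 ≈ -2.7587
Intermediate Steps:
X(d) = -3 + d
P(t, V) = 3 + t/2 (P(t, V) = 2 + ((t + 4) + t)/4 = 2 + ((4 + t) + t)/4 = 2 + (4 + 2*t)/4 = 2 + (1 + t/2) = 3 + t/2)
M(T) = 9/(2*T) (M(T) = (3 + (3 + (½)*(-3)))/T = (3 + (3 - 3/2))/T = (3 + 3/2)/T = 9/(2*T))
X(D(-4)) + M(-515) = (-3 - 1/(-4)) + (9/2)/(-515) = (-3 - 1*(-¼)) + (9/2)*(-1/515) = (-3 + ¼) - 9/1030 = -11/4 - 9/1030 = -5683/2060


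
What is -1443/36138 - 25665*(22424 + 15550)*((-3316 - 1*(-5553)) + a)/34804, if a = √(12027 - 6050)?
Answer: -3282815466505643/52406123 - 487301355*√5977/17402 ≈ -6.4807e+7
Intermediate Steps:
a = √5977 ≈ 77.311
-1443/36138 - 25665*(22424 + 15550)*((-3316 - 1*(-5553)) + a)/34804 = -1443/36138 - 25665*(22424 + 15550)*((-3316 - 1*(-5553)) + √5977)/34804 = -1443*1/36138 - (1090093131135/17402 + 487301355*√5977/17402) = -481/12046 - (1090093131135/17402 + 487301355*√5977/17402) = -481/12046 - 25665*(42473919/17402 + 18987*√5977/17402) = -481/12046 + (-1090093131135/17402 - 487301355*√5977/17402) = -3282815466505643/52406123 - 487301355*√5977/17402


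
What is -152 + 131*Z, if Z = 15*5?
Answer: 9673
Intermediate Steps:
Z = 75
-152 + 131*Z = -152 + 131*75 = -152 + 9825 = 9673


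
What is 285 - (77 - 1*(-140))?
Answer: 68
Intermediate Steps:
285 - (77 - 1*(-140)) = 285 - (77 + 140) = 285 - 1*217 = 285 - 217 = 68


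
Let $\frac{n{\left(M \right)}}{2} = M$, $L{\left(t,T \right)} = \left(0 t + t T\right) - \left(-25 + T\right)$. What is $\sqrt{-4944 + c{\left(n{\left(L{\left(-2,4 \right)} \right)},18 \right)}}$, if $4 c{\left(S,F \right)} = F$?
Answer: $\frac{i \sqrt{19758}}{2} \approx 70.282 i$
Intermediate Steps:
$L{\left(t,T \right)} = 25 - T + T t$ ($L{\left(t,T \right)} = \left(0 + T t\right) - \left(-25 + T\right) = T t - \left(-25 + T\right) = 25 - T + T t$)
$n{\left(M \right)} = 2 M$
$c{\left(S,F \right)} = \frac{F}{4}$
$\sqrt{-4944 + c{\left(n{\left(L{\left(-2,4 \right)} \right)},18 \right)}} = \sqrt{-4944 + \frac{1}{4} \cdot 18} = \sqrt{-4944 + \frac{9}{2}} = \sqrt{- \frac{9879}{2}} = \frac{i \sqrt{19758}}{2}$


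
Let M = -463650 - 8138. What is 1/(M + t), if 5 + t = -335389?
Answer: -1/807182 ≈ -1.2389e-6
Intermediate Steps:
t = -335394 (t = -5 - 335389 = -335394)
M = -471788
1/(M + t) = 1/(-471788 - 335394) = 1/(-807182) = -1/807182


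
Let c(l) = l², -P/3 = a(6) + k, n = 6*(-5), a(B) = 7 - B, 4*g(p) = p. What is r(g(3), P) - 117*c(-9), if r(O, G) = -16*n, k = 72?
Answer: -8997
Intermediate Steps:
g(p) = p/4
n = -30
P = -219 (P = -3*((7 - 1*6) + 72) = -3*((7 - 6) + 72) = -3*(1 + 72) = -3*73 = -219)
r(O, G) = 480 (r(O, G) = -16*(-30) = 480)
r(g(3), P) - 117*c(-9) = 480 - 117*(-9)² = 480 - 117*81 = 480 - 1*9477 = 480 - 9477 = -8997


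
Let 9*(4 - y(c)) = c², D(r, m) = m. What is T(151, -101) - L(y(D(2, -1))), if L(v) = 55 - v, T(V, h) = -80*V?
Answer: -109180/9 ≈ -12131.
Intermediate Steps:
y(c) = 4 - c²/9
T(151, -101) - L(y(D(2, -1))) = -80*151 - (55 - (4 - ⅑*(-1)²)) = -12080 - (55 - (4 - ⅑*1)) = -12080 - (55 - (4 - ⅑)) = -12080 - (55 - 1*35/9) = -12080 - (55 - 35/9) = -12080 - 1*460/9 = -12080 - 460/9 = -109180/9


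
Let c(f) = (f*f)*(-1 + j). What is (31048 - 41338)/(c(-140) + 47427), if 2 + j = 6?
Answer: -3430/35409 ≈ -0.096868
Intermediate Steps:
j = 4 (j = -2 + 6 = 4)
c(f) = 3*f² (c(f) = (f*f)*(-1 + 4) = f²*3 = 3*f²)
(31048 - 41338)/(c(-140) + 47427) = (31048 - 41338)/(3*(-140)² + 47427) = -10290/(3*19600 + 47427) = -10290/(58800 + 47427) = -10290/106227 = -10290*1/106227 = -3430/35409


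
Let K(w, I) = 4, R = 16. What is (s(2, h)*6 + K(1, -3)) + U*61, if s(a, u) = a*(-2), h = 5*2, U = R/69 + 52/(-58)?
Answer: -121150/2001 ≈ -60.545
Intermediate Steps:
U = -1330/2001 (U = 16/69 + 52/(-58) = 16*(1/69) + 52*(-1/58) = 16/69 - 26/29 = -1330/2001 ≈ -0.66467)
h = 10
s(a, u) = -2*a
(s(2, h)*6 + K(1, -3)) + U*61 = (-2*2*6 + 4) - 1330/2001*61 = (-4*6 + 4) - 81130/2001 = (-24 + 4) - 81130/2001 = -20 - 81130/2001 = -121150/2001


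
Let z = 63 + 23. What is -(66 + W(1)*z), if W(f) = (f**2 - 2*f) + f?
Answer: -66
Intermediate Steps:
z = 86
W(f) = f**2 - f
-(66 + W(1)*z) = -(66 + (1*(-1 + 1))*86) = -(66 + (1*0)*86) = -(66 + 0*86) = -(66 + 0) = -1*66 = -66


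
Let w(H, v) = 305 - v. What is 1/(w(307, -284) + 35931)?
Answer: 1/36520 ≈ 2.7382e-5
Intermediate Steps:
1/(w(307, -284) + 35931) = 1/((305 - 1*(-284)) + 35931) = 1/((305 + 284) + 35931) = 1/(589 + 35931) = 1/36520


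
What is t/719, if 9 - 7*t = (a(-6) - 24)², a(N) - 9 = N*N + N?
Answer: -216/5033 ≈ -0.042917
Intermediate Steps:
a(N) = 9 + N + N² (a(N) = 9 + (N*N + N) = 9 + (N² + N) = 9 + (N + N²) = 9 + N + N²)
t = -216/7 (t = 9/7 - ((9 - 6 + (-6)²) - 24)²/7 = 9/7 - ((9 - 6 + 36) - 24)²/7 = 9/7 - (39 - 24)²/7 = 9/7 - ⅐*15² = 9/7 - ⅐*225 = 9/7 - 225/7 = -216/7 ≈ -30.857)
t/719 = -216/7/719 = -216/7*1/719 = -216/5033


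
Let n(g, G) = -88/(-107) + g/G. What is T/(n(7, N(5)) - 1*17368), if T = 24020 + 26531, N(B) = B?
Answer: -27044785/9290691 ≈ -2.9110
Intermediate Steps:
n(g, G) = 88/107 + g/G (n(g, G) = -88*(-1/107) + g/G = 88/107 + g/G)
T = 50551
T/(n(7, N(5)) - 1*17368) = 50551/((88/107 + 7/5) - 1*17368) = 50551/((88/107 + 7*(⅕)) - 17368) = 50551/((88/107 + 7/5) - 17368) = 50551/(1189/535 - 17368) = 50551/(-9290691/535) = 50551*(-535/9290691) = -27044785/9290691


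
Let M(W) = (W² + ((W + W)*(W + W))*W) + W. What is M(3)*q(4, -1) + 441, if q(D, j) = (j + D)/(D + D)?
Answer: 486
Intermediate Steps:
q(D, j) = (D + j)/(2*D) (q(D, j) = (D + j)/((2*D)) = (D + j)*(1/(2*D)) = (D + j)/(2*D))
M(W) = W + W² + 4*W³ (M(W) = (W² + ((2*W)*(2*W))*W) + W = (W² + (4*W²)*W) + W = (W² + 4*W³) + W = W + W² + 4*W³)
M(3)*q(4, -1) + 441 = (3*(1 + 3 + 4*3²))*((½)*(4 - 1)/4) + 441 = (3*(1 + 3 + 4*9))*((½)*(¼)*3) + 441 = (3*(1 + 3 + 36))*(3/8) + 441 = (3*40)*(3/8) + 441 = 120*(3/8) + 441 = 45 + 441 = 486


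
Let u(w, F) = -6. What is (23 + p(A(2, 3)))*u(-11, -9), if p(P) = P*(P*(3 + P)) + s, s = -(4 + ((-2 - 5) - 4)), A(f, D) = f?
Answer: -300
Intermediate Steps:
s = 7 (s = -(4 + (-7 - 4)) = -(4 - 11) = -1*(-7) = 7)
p(P) = 7 + P²*(3 + P) (p(P) = P*(P*(3 + P)) + 7 = P²*(3 + P) + 7 = 7 + P²*(3 + P))
(23 + p(A(2, 3)))*u(-11, -9) = (23 + (7 + 2³ + 3*2²))*(-6) = (23 + (7 + 8 + 3*4))*(-6) = (23 + (7 + 8 + 12))*(-6) = (23 + 27)*(-6) = 50*(-6) = -300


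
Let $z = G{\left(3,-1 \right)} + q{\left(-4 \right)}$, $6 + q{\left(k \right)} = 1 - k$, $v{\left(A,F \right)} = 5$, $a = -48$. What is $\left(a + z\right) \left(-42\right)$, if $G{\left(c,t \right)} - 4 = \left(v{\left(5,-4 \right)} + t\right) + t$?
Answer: $1764$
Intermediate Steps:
$G{\left(c,t \right)} = 9 + 2 t$ ($G{\left(c,t \right)} = 4 + \left(\left(5 + t\right) + t\right) = 4 + \left(5 + 2 t\right) = 9 + 2 t$)
$q{\left(k \right)} = -5 - k$ ($q{\left(k \right)} = -6 - \left(-1 + k\right) = -5 - k$)
$z = 6$ ($z = \left(9 + 2 \left(-1\right)\right) - 1 = \left(9 - 2\right) + \left(-5 + 4\right) = 7 - 1 = 6$)
$\left(a + z\right) \left(-42\right) = \left(-48 + 6\right) \left(-42\right) = \left(-42\right) \left(-42\right) = 1764$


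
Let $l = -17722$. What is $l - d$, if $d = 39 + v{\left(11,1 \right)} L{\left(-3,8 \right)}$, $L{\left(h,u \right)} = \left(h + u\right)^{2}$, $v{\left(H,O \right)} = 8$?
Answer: $-17961$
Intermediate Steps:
$d = 239$ ($d = 39 + 8 \left(-3 + 8\right)^{2} = 39 + 8 \cdot 5^{2} = 39 + 8 \cdot 25 = 39 + 200 = 239$)
$l - d = -17722 - 239 = -17961$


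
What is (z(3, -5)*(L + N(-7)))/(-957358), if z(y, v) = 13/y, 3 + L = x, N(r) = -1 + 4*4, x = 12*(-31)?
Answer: 780/478679 ≈ 0.0016295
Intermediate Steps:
x = -372
N(r) = 15 (N(r) = -1 + 16 = 15)
L = -375 (L = -3 - 372 = -375)
(z(3, -5)*(L + N(-7)))/(-957358) = ((13/3)*(-375 + 15))/(-957358) = ((13*(⅓))*(-360))*(-1/957358) = ((13/3)*(-360))*(-1/957358) = -1560*(-1/957358) = 780/478679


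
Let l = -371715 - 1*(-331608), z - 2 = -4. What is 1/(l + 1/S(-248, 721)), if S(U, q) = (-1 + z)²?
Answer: -9/360962 ≈ -2.4933e-5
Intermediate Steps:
z = -2 (z = 2 - 4 = -2)
S(U, q) = 9 (S(U, q) = (-1 - 2)² = (-3)² = 9)
l = -40107 (l = -371715 + 331608 = -40107)
1/(l + 1/S(-248, 721)) = 1/(-40107 + 1/9) = 1/(-40107 + ⅑) = 1/(-360962/9) = -9/360962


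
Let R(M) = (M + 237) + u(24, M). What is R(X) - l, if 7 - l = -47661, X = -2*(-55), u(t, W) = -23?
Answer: -47344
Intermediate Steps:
X = 110
l = 47668 (l = 7 - 1*(-47661) = 7 + 47661 = 47668)
R(M) = 214 + M (R(M) = (M + 237) - 23 = (237 + M) - 23 = 214 + M)
R(X) - l = (214 + 110) - 1*47668 = 324 - 47668 = -47344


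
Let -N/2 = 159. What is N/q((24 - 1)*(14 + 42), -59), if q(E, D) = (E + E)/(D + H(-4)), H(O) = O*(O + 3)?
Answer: 8745/1288 ≈ 6.7896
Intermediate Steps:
N = -318 (N = -2*159 = -318)
H(O) = O*(3 + O)
q(E, D) = 2*E/(4 + D) (q(E, D) = (E + E)/(D - 4*(3 - 4)) = (2*E)/(D - 4*(-1)) = (2*E)/(D + 4) = (2*E)/(4 + D) = 2*E/(4 + D))
N/q((24 - 1)*(14 + 42), -59) = -318*(4 - 59)/(2*(14 + 42)*(24 - 1)) = -318/(2*(23*56)/(-55)) = -318/(2*1288*(-1/55)) = -318/(-2576/55) = -318*(-55/2576) = 8745/1288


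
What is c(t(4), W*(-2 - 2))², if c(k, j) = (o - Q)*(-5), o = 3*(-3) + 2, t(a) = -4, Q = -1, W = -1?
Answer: 900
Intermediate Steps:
o = -7 (o = -9 + 2 = -7)
c(k, j) = 30 (c(k, j) = (-7 - 1*(-1))*(-5) = (-7 + 1)*(-5) = -6*(-5) = 30)
c(t(4), W*(-2 - 2))² = 30² = 900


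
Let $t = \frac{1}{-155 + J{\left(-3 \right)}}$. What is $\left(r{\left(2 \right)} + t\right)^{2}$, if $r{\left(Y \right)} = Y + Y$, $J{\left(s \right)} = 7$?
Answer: $\frac{349281}{21904} \approx 15.946$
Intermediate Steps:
$r{\left(Y \right)} = 2 Y$
$t = - \frac{1}{148}$ ($t = \frac{1}{-155 + 7} = \frac{1}{-148} = - \frac{1}{148} \approx -0.0067568$)
$\left(r{\left(2 \right)} + t\right)^{2} = \left(2 \cdot 2 - \frac{1}{148}\right)^{2} = \left(4 - \frac{1}{148}\right)^{2} = \left(\frac{591}{148}\right)^{2} = \frac{349281}{21904}$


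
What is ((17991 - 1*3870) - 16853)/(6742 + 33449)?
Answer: -2732/40191 ≈ -0.067975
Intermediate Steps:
((17991 - 1*3870) - 16853)/(6742 + 33449) = ((17991 - 3870) - 16853)/40191 = (14121 - 16853)*(1/40191) = -2732*1/40191 = -2732/40191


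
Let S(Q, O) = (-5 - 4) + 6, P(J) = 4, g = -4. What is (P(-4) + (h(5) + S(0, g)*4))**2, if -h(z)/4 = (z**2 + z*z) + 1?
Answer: 44944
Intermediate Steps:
h(z) = -4 - 8*z**2 (h(z) = -4*((z**2 + z*z) + 1) = -4*((z**2 + z**2) + 1) = -4*(2*z**2 + 1) = -4*(1 + 2*z**2) = -4 - 8*z**2)
S(Q, O) = -3 (S(Q, O) = -9 + 6 = -3)
(P(-4) + (h(5) + S(0, g)*4))**2 = (4 + ((-4 - 8*5**2) - 3*4))**2 = (4 + ((-4 - 8*25) - 12))**2 = (4 + ((-4 - 200) - 12))**2 = (4 + (-204 - 12))**2 = (4 - 216)**2 = (-212)**2 = 44944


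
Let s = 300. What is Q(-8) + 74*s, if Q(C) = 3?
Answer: 22203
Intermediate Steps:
Q(-8) + 74*s = 3 + 74*300 = 3 + 22200 = 22203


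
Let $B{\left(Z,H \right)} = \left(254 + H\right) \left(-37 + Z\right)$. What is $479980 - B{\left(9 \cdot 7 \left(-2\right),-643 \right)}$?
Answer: $416573$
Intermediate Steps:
$B{\left(Z,H \right)} = \left(-37 + Z\right) \left(254 + H\right)$
$479980 - B{\left(9 \cdot 7 \left(-2\right),-643 \right)} = 479980 - \left(-9398 - -23791 + 254 \cdot 9 \cdot 7 \left(-2\right) - 643 \cdot 9 \cdot 7 \left(-2\right)\right) = 479980 - \left(-9398 + 23791 + 254 \cdot 63 \left(-2\right) - 643 \cdot 63 \left(-2\right)\right) = 479980 - \left(-9398 + 23791 + 254 \left(-126\right) - -81018\right) = 479980 - \left(-9398 + 23791 - 32004 + 81018\right) = 479980 - 63407 = 416573$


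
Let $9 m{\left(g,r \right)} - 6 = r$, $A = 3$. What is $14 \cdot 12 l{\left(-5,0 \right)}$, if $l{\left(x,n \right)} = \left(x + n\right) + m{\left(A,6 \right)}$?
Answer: $-616$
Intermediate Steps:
$m{\left(g,r \right)} = \frac{2}{3} + \frac{r}{9}$
$l{\left(x,n \right)} = \frac{4}{3} + n + x$ ($l{\left(x,n \right)} = \left(x + n\right) + \left(\frac{2}{3} + \frac{1}{9} \cdot 6\right) = \left(n + x\right) + \left(\frac{2}{3} + \frac{2}{3}\right) = \left(n + x\right) + \frac{4}{3} = \frac{4}{3} + n + x$)
$14 \cdot 12 l{\left(-5,0 \right)} = 14 \cdot 12 \left(\frac{4}{3} + 0 - 5\right) = 168 \left(- \frac{11}{3}\right) = -616$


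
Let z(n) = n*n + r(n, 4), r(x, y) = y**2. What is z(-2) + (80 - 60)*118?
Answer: 2380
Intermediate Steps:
z(n) = 16 + n**2 (z(n) = n*n + 4**2 = n**2 + 16 = 16 + n**2)
z(-2) + (80 - 60)*118 = (16 + (-2)**2) + (80 - 60)*118 = (16 + 4) + 20*118 = 20 + 2360 = 2380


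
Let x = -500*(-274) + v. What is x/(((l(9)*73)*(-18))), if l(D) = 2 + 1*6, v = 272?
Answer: -17159/1314 ≈ -13.059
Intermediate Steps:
l(D) = 8 (l(D) = 2 + 6 = 8)
x = 137272 (x = -500*(-274) + 272 = 137000 + 272 = 137272)
x/(((l(9)*73)*(-18))) = 137272/(((8*73)*(-18))) = 137272/((584*(-18))) = 137272/(-10512) = 137272*(-1/10512) = -17159/1314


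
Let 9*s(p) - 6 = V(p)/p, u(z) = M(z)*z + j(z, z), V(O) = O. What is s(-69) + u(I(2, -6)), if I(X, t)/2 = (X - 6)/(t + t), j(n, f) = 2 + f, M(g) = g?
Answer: 35/9 ≈ 3.8889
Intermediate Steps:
I(X, t) = (-6 + X)/t (I(X, t) = 2*((X - 6)/(t + t)) = 2*((-6 + X)/((2*t))) = 2*((-6 + X)*(1/(2*t))) = 2*((-6 + X)/(2*t)) = (-6 + X)/t)
u(z) = 2 + z + z² (u(z) = z*z + (2 + z) = z² + (2 + z) = 2 + z + z²)
s(p) = 7/9 (s(p) = ⅔ + (p/p)/9 = ⅔ + (⅑)*1 = ⅔ + ⅑ = 7/9)
s(-69) + u(I(2, -6)) = 7/9 + (2 + (-6 + 2)/(-6) + ((-6 + 2)/(-6))²) = 7/9 + (2 - ⅙*(-4) + (-⅙*(-4))²) = 7/9 + (2 + ⅔ + (⅔)²) = 7/9 + (2 + ⅔ + 4/9) = 7/9 + 28/9 = 35/9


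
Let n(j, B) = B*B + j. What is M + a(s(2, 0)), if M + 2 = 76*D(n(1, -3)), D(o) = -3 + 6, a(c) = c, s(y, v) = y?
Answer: 228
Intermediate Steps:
n(j, B) = j + B**2 (n(j, B) = B**2 + j = j + B**2)
D(o) = 3
M = 226 (M = -2 + 76*3 = -2 + 228 = 226)
M + a(s(2, 0)) = 226 + 2 = 228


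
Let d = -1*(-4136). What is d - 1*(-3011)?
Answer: 7147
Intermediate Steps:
d = 4136
d - 1*(-3011) = 4136 - 1*(-3011) = 4136 + 3011 = 7147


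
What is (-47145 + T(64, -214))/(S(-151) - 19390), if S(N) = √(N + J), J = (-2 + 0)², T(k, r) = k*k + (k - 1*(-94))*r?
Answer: 212904970/53710321 + 76861*I*√3/53710321 ≈ 3.9639 + 0.0024786*I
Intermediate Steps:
T(k, r) = k² + r*(94 + k) (T(k, r) = k² + (k + 94)*r = k² + (94 + k)*r = k² + r*(94 + k))
J = 4 (J = (-2)² = 4)
S(N) = √(4 + N) (S(N) = √(N + 4) = √(4 + N))
(-47145 + T(64, -214))/(S(-151) - 19390) = (-47145 + (64² + 94*(-214) + 64*(-214)))/(√(4 - 151) - 19390) = (-47145 + (4096 - 20116 - 13696))/(√(-147) - 19390) = (-47145 - 29716)/(7*I*√3 - 19390) = -76861/(-19390 + 7*I*√3)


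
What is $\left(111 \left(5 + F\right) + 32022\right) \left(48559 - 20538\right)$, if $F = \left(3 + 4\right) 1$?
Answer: $934612434$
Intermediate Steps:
$F = 7$ ($F = 7 \cdot 1 = 7$)
$\left(111 \left(5 + F\right) + 32022\right) \left(48559 - 20538\right) = \left(111 \left(5 + 7\right) + 32022\right) \left(48559 - 20538\right) = \left(111 \cdot 12 + 32022\right) 28021 = \left(1332 + 32022\right) 28021 = 33354 \cdot 28021 = 934612434$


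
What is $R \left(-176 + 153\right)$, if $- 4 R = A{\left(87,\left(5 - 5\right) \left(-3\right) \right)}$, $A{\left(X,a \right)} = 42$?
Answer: $\frac{483}{2} \approx 241.5$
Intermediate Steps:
$R = - \frac{21}{2}$ ($R = \left(- \frac{1}{4}\right) 42 = - \frac{21}{2} \approx -10.5$)
$R \left(-176 + 153\right) = - \frac{21 \left(-176 + 153\right)}{2} = \left(- \frac{21}{2}\right) \left(-23\right) = \frac{483}{2}$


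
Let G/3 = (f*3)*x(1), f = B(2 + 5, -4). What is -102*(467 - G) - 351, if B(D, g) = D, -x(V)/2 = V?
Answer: -60837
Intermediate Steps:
x(V) = -2*V
f = 7 (f = 2 + 5 = 7)
G = -126 (G = 3*((7*3)*(-2*1)) = 3*(21*(-2)) = 3*(-42) = -126)
-102*(467 - G) - 351 = -102*(467 - 1*(-126)) - 351 = -102*(467 + 126) - 351 = -102*593 - 351 = -60486 - 351 = -60837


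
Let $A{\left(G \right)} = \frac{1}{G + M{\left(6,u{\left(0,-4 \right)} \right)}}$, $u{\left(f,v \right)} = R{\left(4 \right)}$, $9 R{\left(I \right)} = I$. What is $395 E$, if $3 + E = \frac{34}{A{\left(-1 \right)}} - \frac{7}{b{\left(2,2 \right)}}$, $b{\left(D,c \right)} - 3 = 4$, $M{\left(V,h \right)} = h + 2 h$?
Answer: $\frac{8690}{3} \approx 2896.7$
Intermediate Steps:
$R{\left(I \right)} = \frac{I}{9}$
$u{\left(f,v \right)} = \frac{4}{9}$ ($u{\left(f,v \right)} = \frac{1}{9} \cdot 4 = \frac{4}{9}$)
$M{\left(V,h \right)} = 3 h$
$A{\left(G \right)} = \frac{1}{\frac{4}{3} + G}$ ($A{\left(G \right)} = \frac{1}{G + 3 \cdot \frac{4}{9}} = \frac{1}{G + \frac{4}{3}} = \frac{1}{\frac{4}{3} + G}$)
$b{\left(D,c \right)} = 7$ ($b{\left(D,c \right)} = 3 + 4 = 7$)
$E = \frac{22}{3}$ ($E = -3 + \left(\frac{34}{3 \frac{1}{4 + 3 \left(-1\right)}} - \frac{7}{7}\right) = -3 + \left(\frac{34}{3 \frac{1}{4 - 3}} - 1\right) = -3 - \left(1 - \frac{34}{3 \cdot 1^{-1}}\right) = -3 - \left(1 - \frac{34}{3 \cdot 1}\right) = -3 - \left(1 - \frac{34}{3}\right) = -3 + \left(34 \cdot \frac{1}{3} - 1\right) = -3 + \left(\frac{34}{3} - 1\right) = -3 + \frac{31}{3} = \frac{22}{3} \approx 7.3333$)
$395 E = 395 \cdot \frac{22}{3} = \frac{8690}{3}$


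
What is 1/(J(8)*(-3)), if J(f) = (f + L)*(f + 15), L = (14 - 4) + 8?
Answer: -1/1794 ≈ -0.00055741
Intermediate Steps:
L = 18 (L = 10 + 8 = 18)
J(f) = (15 + f)*(18 + f) (J(f) = (f + 18)*(f + 15) = (18 + f)*(15 + f) = (15 + f)*(18 + f))
1/(J(8)*(-3)) = 1/((270 + 8² + 33*8)*(-3)) = 1/((270 + 64 + 264)*(-3)) = 1/(598*(-3)) = 1/(-1794) = -1/1794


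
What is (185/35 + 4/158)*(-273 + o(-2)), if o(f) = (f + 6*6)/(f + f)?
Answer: -1653531/1106 ≈ -1495.1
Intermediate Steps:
o(f) = (36 + f)/(2*f) (o(f) = (f + 36)/((2*f)) = (36 + f)*(1/(2*f)) = (36 + f)/(2*f))
(185/35 + 4/158)*(-273 + o(-2)) = (185/35 + 4/158)*(-273 + (1/2)*(36 - 2)/(-2)) = (185*(1/35) + 4*(1/158))*(-273 + (1/2)*(-1/2)*34) = (37/7 + 2/79)*(-273 - 17/2) = (2937/553)*(-563/2) = -1653531/1106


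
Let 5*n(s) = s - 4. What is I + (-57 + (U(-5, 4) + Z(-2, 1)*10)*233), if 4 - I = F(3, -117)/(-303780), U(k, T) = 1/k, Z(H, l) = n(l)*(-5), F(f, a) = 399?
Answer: 697722037/101260 ≈ 6890.4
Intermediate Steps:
n(s) = -⅘ + s/5 (n(s) = (s - 4)/5 = (-4 + s)/5 = -⅘ + s/5)
Z(H, l) = 4 - l (Z(H, l) = (-⅘ + l/5)*(-5) = 4 - l)
I = 405173/101260 (I = 4 - 399/(-303780) = 4 - 399*(-1)/303780 = 4 - 1*(-133/101260) = 4 + 133/101260 = 405173/101260 ≈ 4.0013)
I + (-57 + (U(-5, 4) + Z(-2, 1)*10)*233) = 405173/101260 + (-57 + (1/(-5) + (4 - 1*1)*10)*233) = 405173/101260 + (-57 + (-⅕ + (4 - 1)*10)*233) = 405173/101260 + (-57 + (-⅕ + 3*10)*233) = 405173/101260 + (-57 + (-⅕ + 30)*233) = 405173/101260 + (-57 + (149/5)*233) = 405173/101260 + (-57 + 34717/5) = 405173/101260 + 34432/5 = 697722037/101260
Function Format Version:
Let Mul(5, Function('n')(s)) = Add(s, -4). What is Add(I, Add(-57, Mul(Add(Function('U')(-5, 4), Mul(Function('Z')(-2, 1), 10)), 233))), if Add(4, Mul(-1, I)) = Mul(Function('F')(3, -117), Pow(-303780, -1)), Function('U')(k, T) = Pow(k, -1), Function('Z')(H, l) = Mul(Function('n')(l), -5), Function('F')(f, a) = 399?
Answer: Rational(697722037, 101260) ≈ 6890.4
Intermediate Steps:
Function('n')(s) = Add(Rational(-4, 5), Mul(Rational(1, 5), s)) (Function('n')(s) = Mul(Rational(1, 5), Add(s, -4)) = Mul(Rational(1, 5), Add(-4, s)) = Add(Rational(-4, 5), Mul(Rational(1, 5), s)))
Function('Z')(H, l) = Add(4, Mul(-1, l)) (Function('Z')(H, l) = Mul(Add(Rational(-4, 5), Mul(Rational(1, 5), l)), -5) = Add(4, Mul(-1, l)))
I = Rational(405173, 101260) (I = Add(4, Mul(-1, Mul(399, Pow(-303780, -1)))) = Add(4, Mul(-1, Mul(399, Rational(-1, 303780)))) = Add(4, Mul(-1, Rational(-133, 101260))) = Add(4, Rational(133, 101260)) = Rational(405173, 101260) ≈ 4.0013)
Add(I, Add(-57, Mul(Add(Function('U')(-5, 4), Mul(Function('Z')(-2, 1), 10)), 233))) = Add(Rational(405173, 101260), Add(-57, Mul(Add(Pow(-5, -1), Mul(Add(4, Mul(-1, 1)), 10)), 233))) = Add(Rational(405173, 101260), Add(-57, Mul(Add(Rational(-1, 5), Mul(Add(4, -1), 10)), 233))) = Add(Rational(405173, 101260), Add(-57, Mul(Add(Rational(-1, 5), Mul(3, 10)), 233))) = Add(Rational(405173, 101260), Add(-57, Mul(Add(Rational(-1, 5), 30), 233))) = Add(Rational(405173, 101260), Add(-57, Mul(Rational(149, 5), 233))) = Add(Rational(405173, 101260), Add(-57, Rational(34717, 5))) = Add(Rational(405173, 101260), Rational(34432, 5)) = Rational(697722037, 101260)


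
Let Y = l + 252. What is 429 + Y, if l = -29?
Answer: 652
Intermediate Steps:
Y = 223 (Y = -29 + 252 = 223)
429 + Y = 429 + 223 = 652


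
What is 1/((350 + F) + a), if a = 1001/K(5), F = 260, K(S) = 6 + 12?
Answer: 18/11981 ≈ 0.0015024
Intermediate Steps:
K(S) = 18
a = 1001/18 ≈ 55.611
1/((350 + F) + a) = 1/((350 + 260) + 1001/18) = 1/(610 + 1001/18) = 1/(11981/18) = 18/11981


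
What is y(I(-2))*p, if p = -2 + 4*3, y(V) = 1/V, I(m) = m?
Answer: -5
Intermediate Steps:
y(V) = 1/V
p = 10 (p = -2 + 12 = 10)
y(I(-2))*p = 10/(-2) = -1/2*10 = -5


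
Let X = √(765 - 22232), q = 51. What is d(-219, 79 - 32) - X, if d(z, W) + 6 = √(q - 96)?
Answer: -6 - I*√21467 + 3*I*√5 ≈ -6.0 - 139.81*I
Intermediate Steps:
d(z, W) = -6 + 3*I*√5 (d(z, W) = -6 + √(51 - 96) = -6 + √(-45) = -6 + 3*I*√5)
X = I*√21467 (X = √(-21467) = I*√21467 ≈ 146.52*I)
d(-219, 79 - 32) - X = (-6 + 3*I*√5) - I*√21467 = -6 - I*√21467 + 3*I*√5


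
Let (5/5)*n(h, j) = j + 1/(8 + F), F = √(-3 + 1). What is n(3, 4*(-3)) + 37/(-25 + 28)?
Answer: 5/11 - I*√2/66 ≈ 0.45455 - 0.021427*I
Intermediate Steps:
F = I*√2 (F = √(-2) = I*√2 ≈ 1.4142*I)
n(h, j) = j + 1/(8 + I*√2)
n(3, 4*(-3)) + 37/(-25 + 28) = (4/33 + 4*(-3) - I*√2/66) + 37/(-25 + 28) = (4/33 - 12 - I*√2/66) + 37/3 = (-392/33 - I*√2/66) + (⅓)*37 = (-392/33 - I*√2/66) + 37/3 = 5/11 - I*√2/66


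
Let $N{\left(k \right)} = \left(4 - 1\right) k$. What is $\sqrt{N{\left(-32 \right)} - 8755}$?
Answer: $i \sqrt{8851} \approx 94.08 i$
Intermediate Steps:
$N{\left(k \right)} = 3 k$
$\sqrt{N{\left(-32 \right)} - 8755} = \sqrt{3 \left(-32\right) - 8755} = \sqrt{-96 - 8755} = \sqrt{-8851} = i \sqrt{8851}$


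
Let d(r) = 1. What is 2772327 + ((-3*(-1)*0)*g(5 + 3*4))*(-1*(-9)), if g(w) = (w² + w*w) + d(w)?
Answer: 2772327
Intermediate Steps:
g(w) = 1 + 2*w² (g(w) = (w² + w*w) + 1 = (w² + w²) + 1 = 2*w² + 1 = 1 + 2*w²)
2772327 + ((-3*(-1)*0)*g(5 + 3*4))*(-1*(-9)) = 2772327 + ((-3*(-1)*0)*(1 + 2*(5 + 3*4)²))*(-1*(-9)) = 2772327 + ((3*0)*(1 + 2*(5 + 12)²))*9 = 2772327 + (0*(1 + 2*17²))*9 = 2772327 + (0*(1 + 2*289))*9 = 2772327 + (0*(1 + 578))*9 = 2772327 + (0*579)*9 = 2772327 + 0*9 = 2772327 + 0 = 2772327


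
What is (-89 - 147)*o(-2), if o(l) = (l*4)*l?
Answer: -3776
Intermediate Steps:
o(l) = 4*l² (o(l) = (4*l)*l = 4*l²)
(-89 - 147)*o(-2) = (-89 - 147)*(4*(-2)²) = -944*4 = -236*16 = -3776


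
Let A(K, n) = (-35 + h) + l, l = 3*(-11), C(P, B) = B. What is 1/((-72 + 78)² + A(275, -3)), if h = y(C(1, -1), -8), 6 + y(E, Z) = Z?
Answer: -1/46 ≈ -0.021739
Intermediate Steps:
y(E, Z) = -6 + Z
h = -14 (h = -6 - 8 = -14)
l = -33
A(K, n) = -82 (A(K, n) = (-35 - 14) - 33 = -49 - 33 = -82)
1/((-72 + 78)² + A(275, -3)) = 1/((-72 + 78)² - 82) = 1/(6² - 82) = 1/(36 - 82) = 1/(-46) = -1/46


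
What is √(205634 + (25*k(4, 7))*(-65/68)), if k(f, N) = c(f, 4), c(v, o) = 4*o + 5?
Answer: √237132779/34 ≈ 452.92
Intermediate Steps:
c(v, o) = 5 + 4*o
k(f, N) = 21 (k(f, N) = 5 + 4*4 = 5 + 16 = 21)
√(205634 + (25*k(4, 7))*(-65/68)) = √(205634 + (25*21)*(-65/68)) = √(205634 + 525*(-65*1/68)) = √(205634 + 525*(-65/68)) = √(205634 - 34125/68) = √(13948987/68) = √237132779/34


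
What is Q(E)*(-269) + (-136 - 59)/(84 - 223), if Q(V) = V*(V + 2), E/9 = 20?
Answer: -1224928965/139 ≈ -8.8124e+6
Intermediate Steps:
E = 180 (E = 9*20 = 180)
Q(V) = V*(2 + V)
Q(E)*(-269) + (-136 - 59)/(84 - 223) = (180*(2 + 180))*(-269) + (-136 - 59)/(84 - 223) = (180*182)*(-269) - 195/(-139) = 32760*(-269) - 195*(-1/139) = -8812440 + 195/139 = -1224928965/139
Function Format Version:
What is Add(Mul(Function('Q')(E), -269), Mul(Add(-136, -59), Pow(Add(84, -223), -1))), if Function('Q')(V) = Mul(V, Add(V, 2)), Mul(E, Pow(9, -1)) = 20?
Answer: Rational(-1224928965, 139) ≈ -8.8124e+6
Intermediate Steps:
E = 180 (E = Mul(9, 20) = 180)
Function('Q')(V) = Mul(V, Add(2, V))
Add(Mul(Function('Q')(E), -269), Mul(Add(-136, -59), Pow(Add(84, -223), -1))) = Add(Mul(Mul(180, Add(2, 180)), -269), Mul(Add(-136, -59), Pow(Add(84, -223), -1))) = Add(Mul(Mul(180, 182), -269), Mul(-195, Pow(-139, -1))) = Add(Mul(32760, -269), Mul(-195, Rational(-1, 139))) = Add(-8812440, Rational(195, 139)) = Rational(-1224928965, 139)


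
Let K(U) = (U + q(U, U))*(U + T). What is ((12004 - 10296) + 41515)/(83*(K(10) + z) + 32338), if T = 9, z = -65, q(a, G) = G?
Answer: 43223/58483 ≈ 0.73907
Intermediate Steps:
K(U) = 2*U*(9 + U) (K(U) = (U + U)*(U + 9) = (2*U)*(9 + U) = 2*U*(9 + U))
((12004 - 10296) + 41515)/(83*(K(10) + z) + 32338) = ((12004 - 10296) + 41515)/(83*(2*10*(9 + 10) - 65) + 32338) = (1708 + 41515)/(83*(2*10*19 - 65) + 32338) = 43223/(83*(380 - 65) + 32338) = 43223/(83*315 + 32338) = 43223/(26145 + 32338) = 43223/58483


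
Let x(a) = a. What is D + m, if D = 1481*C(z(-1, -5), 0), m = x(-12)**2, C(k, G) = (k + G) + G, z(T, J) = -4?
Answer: -5780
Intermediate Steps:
C(k, G) = k + 2*G (C(k, G) = (G + k) + G = k + 2*G)
m = 144 (m = (-12)**2 = 144)
D = -5924 (D = 1481*(-4 + 2*0) = 1481*(-4 + 0) = 1481*(-4) = -5924)
D + m = -5924 + 144 = -5780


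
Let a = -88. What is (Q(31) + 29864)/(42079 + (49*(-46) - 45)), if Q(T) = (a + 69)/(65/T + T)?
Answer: 322525/429624 ≈ 0.75071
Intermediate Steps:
Q(T) = -19/(T + 65/T) (Q(T) = (-88 + 69)/(65/T + T) = -19/(T + 65/T))
(Q(31) + 29864)/(42079 + (49*(-46) - 45)) = (-19*31/(65 + 31²) + 29864)/(42079 + (49*(-46) - 45)) = (-19*31/(65 + 961) + 29864)/(42079 + (-2254 - 45)) = (-19*31/1026 + 29864)/(42079 - 2299) = (-19*31*1/1026 + 29864)/39780 = (-31/54 + 29864)*(1/39780) = (1612625/54)*(1/39780) = 322525/429624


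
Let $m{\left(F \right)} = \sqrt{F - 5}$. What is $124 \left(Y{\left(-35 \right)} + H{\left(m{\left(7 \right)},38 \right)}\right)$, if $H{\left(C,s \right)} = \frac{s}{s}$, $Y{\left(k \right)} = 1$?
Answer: $248$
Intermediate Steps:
$m{\left(F \right)} = \sqrt{-5 + F}$
$H{\left(C,s \right)} = 1$
$124 \left(Y{\left(-35 \right)} + H{\left(m{\left(7 \right)},38 \right)}\right) = 124 \left(1 + 1\right) = 124 \cdot 2 = 248$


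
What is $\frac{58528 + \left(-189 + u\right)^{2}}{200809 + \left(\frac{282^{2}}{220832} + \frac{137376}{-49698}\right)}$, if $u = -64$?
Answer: $\frac{18678227663656}{30608806437977} \approx 0.61022$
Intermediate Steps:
$\frac{58528 + \left(-189 + u\right)^{2}}{200809 + \left(\frac{282^{2}}{220832} + \frac{137376}{-49698}\right)} = \frac{58528 + \left(-189 - 64\right)^{2}}{200809 + \left(\frac{282^{2}}{220832} + \frac{137376}{-49698}\right)} = \frac{58528 + \left(-253\right)^{2}}{200809 + \left(79524 \cdot \frac{1}{220832} + 137376 \left(- \frac{1}{49698}\right)\right)} = \frac{58528 + 64009}{200809 + \left(\frac{19881}{55208} - \frac{7632}{2761}\right)} = \frac{122537}{200809 - \frac{366456015}{152429288}} = \frac{122537}{\frac{30608806437977}{152429288}} = 122537 \cdot \frac{152429288}{30608806437977} = \frac{18678227663656}{30608806437977}$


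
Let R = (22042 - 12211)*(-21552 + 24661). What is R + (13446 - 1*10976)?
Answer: 30567049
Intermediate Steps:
R = 30564579 (R = 9831*3109 = 30564579)
R + (13446 - 1*10976) = 30564579 + (13446 - 1*10976) = 30564579 + (13446 - 10976) = 30564579 + 2470 = 30567049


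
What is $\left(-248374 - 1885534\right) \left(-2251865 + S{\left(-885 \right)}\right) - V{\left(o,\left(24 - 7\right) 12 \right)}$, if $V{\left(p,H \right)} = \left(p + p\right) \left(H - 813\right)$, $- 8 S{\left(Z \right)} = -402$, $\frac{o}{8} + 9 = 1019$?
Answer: $4805175350983$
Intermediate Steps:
$o = 8080$ ($o = -72 + 8 \cdot 1019 = -72 + 8152 = 8080$)
$S{\left(Z \right)} = \frac{201}{4}$ ($S{\left(Z \right)} = \left(- \frac{1}{8}\right) \left(-402\right) = \frac{201}{4}$)
$V{\left(p,H \right)} = 2 p \left(-813 + H\right)$
$\left(-248374 - 1885534\right) \left(-2251865 + S{\left(-885 \right)}\right) - V{\left(o,\left(24 - 7\right) 12 \right)} = \left(-248374 - 1885534\right) \left(-2251865 + \frac{201}{4}\right) - 2 \cdot 8080 \left(-813 + \left(24 - 7\right) 12\right) = \left(-2133908\right) \left(- \frac{9007259}{4}\right) - 2 \cdot 8080 \left(-813 + 17 \cdot 12\right) = 4805165509543 - 2 \cdot 8080 \left(-813 + 204\right) = 4805165509543 - 2 \cdot 8080 \left(-609\right) = 4805165509543 - -9841440 = 4805165509543 + 9841440 = 4805175350983$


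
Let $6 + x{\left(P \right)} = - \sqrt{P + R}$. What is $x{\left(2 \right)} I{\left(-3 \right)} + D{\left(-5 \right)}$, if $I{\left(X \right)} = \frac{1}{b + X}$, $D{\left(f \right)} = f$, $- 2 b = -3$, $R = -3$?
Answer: $-1 + \frac{2 i}{3} \approx -1.0 + 0.66667 i$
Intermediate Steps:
$b = \frac{3}{2}$ ($b = \left(- \frac{1}{2}\right) \left(-3\right) = \frac{3}{2} \approx 1.5$)
$I{\left(X \right)} = \frac{1}{\frac{3}{2} + X}$
$x{\left(P \right)} = -6 - \sqrt{-3 + P}$ ($x{\left(P \right)} = -6 - \sqrt{P - 3} = -6 - \sqrt{-3 + P}$)
$x{\left(2 \right)} I{\left(-3 \right)} + D{\left(-5 \right)} = \left(-6 - \sqrt{-3 + 2}\right) \frac{2}{3 + 2 \left(-3\right)} - 5 = \left(-6 - \sqrt{-1}\right) \frac{2}{3 - 6} - 5 = \left(-6 - i\right) \frac{2}{-3} - 5 = \left(-6 - i\right) 2 \left(- \frac{1}{3}\right) - 5 = \left(-6 - i\right) \left(- \frac{2}{3}\right) - 5 = \left(4 + \frac{2 i}{3}\right) - 5 = -1 + \frac{2 i}{3}$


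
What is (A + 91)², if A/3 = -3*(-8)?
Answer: 26569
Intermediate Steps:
A = 72 (A = 3*(-3*(-8)) = 3*24 = 72)
(A + 91)² = (72 + 91)² = 163² = 26569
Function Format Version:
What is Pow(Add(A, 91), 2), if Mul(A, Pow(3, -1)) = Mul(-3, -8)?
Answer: 26569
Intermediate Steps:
A = 72 (A = Mul(3, Mul(-3, -8)) = Mul(3, 24) = 72)
Pow(Add(A, 91), 2) = Pow(Add(72, 91), 2) = Pow(163, 2) = 26569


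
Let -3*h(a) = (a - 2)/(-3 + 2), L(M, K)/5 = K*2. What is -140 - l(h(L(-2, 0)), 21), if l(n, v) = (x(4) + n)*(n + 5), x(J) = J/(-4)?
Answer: -1195/9 ≈ -132.78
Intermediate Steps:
x(J) = -J/4 (x(J) = J*(-¼) = -J/4)
L(M, K) = 10*K (L(M, K) = 5*(K*2) = 5*(2*K) = 10*K)
h(a) = -⅔ + a/3 (h(a) = -(a - 2)/(3*(-3 + 2)) = -(-2 + a)/(3*(-1)) = -(-2 + a)*(-1)/3 = -(2 - a)/3 = -⅔ + a/3)
l(n, v) = (-1 + n)*(5 + n) (l(n, v) = (-¼*4 + n)*(n + 5) = (-1 + n)*(5 + n))
-140 - l(h(L(-2, 0)), 21) = -140 - (-5 + (-⅔ + (10*0)/3)² + 4*(-⅔ + (10*0)/3)) = -140 - (-5 + (-⅔ + (⅓)*0)² + 4*(-⅔ + (⅓)*0)) = -140 - (-5 + (-⅔ + 0)² + 4*(-⅔ + 0)) = -140 - (-5 + (-⅔)² + 4*(-⅔)) = -140 - (-5 + 4/9 - 8/3) = -140 - 1*(-65/9) = -140 + 65/9 = -1195/9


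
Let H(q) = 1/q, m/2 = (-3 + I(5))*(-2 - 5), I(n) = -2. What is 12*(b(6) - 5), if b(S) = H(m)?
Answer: -2094/35 ≈ -59.829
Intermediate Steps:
m = 70 (m = 2*((-3 - 2)*(-2 - 5)) = 2*(-5*(-7)) = 2*35 = 70)
H(q) = 1/q
b(S) = 1/70
12*(b(6) - 5) = 12*(1/70 - 5) = 12*(-349/70) = -2094/35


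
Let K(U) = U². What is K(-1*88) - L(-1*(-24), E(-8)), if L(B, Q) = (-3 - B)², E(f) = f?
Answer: 7015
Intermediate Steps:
K(-1*88) - L(-1*(-24), E(-8)) = (-1*88)² - (3 - 1*(-24))² = (-88)² - (3 + 24)² = 7744 - 1*27² = 7744 - 1*729 = 7744 - 729 = 7015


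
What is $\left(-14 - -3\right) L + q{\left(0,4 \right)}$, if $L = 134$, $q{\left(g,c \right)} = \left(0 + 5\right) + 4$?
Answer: $-1465$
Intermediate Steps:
$q{\left(g,c \right)} = 9$ ($q{\left(g,c \right)} = 5 + 4 = 9$)
$\left(-14 - -3\right) L + q{\left(0,4 \right)} = \left(-14 - -3\right) 134 + 9 = \left(-14 + 3\right) 134 + 9 = \left(-11\right) 134 + 9 = -1474 + 9 = -1465$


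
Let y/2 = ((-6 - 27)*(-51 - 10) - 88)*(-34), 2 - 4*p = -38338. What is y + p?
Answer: -121315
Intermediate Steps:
p = 9585 (p = 1/2 - 1/4*(-38338) = 1/2 + 19169/2 = 9585)
y = -130900 (y = 2*(((-6 - 27)*(-51 - 10) - 88)*(-34)) = 2*((-33*(-61) - 88)*(-34)) = 2*((2013 - 88)*(-34)) = 2*(1925*(-34)) = 2*(-65450) = -130900)
y + p = -130900 + 9585 = -121315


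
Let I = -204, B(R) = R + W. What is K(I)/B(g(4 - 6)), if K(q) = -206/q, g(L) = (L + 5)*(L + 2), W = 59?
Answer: 103/6018 ≈ 0.017115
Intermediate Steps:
g(L) = (2 + L)*(5 + L) (g(L) = (5 + L)*(2 + L) = (2 + L)*(5 + L))
B(R) = 59 + R (B(R) = R + 59 = 59 + R)
K(I)/B(g(4 - 6)) = (-206/(-204))/(59 + (10 + (4 - 6)² + 7*(4 - 6))) = (-206*(-1/204))/(59 + (10 + (-2)² + 7*(-2))) = 103/(102*(59 + (10 + 4 - 14))) = 103/(102*(59 + 0)) = (103/102)/59 = (103/102)*(1/59) = 103/6018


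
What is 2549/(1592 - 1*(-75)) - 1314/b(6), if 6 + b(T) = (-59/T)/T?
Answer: 79556743/458425 ≈ 173.54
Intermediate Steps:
b(T) = -6 - 59/T² (b(T) = -6 + (-59/T)/T = -6 - 59/T²)
2549/(1592 - 1*(-75)) - 1314/b(6) = 2549/(1592 - 1*(-75)) - 1314/(-6 - 59/6²) = 2549/(1592 + 75) - 1314/(-6 - 59*1/36) = 2549/1667 - 1314/(-6 - 59/36) = 2549*(1/1667) - 1314/(-275/36) = 2549/1667 - 1314*(-36/275) = 2549/1667 + 47304/275 = 79556743/458425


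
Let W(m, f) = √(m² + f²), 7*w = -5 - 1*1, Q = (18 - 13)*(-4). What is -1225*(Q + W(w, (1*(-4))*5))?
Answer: 24500 - 350*√4909 ≈ -22.490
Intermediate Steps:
Q = -20 (Q = 5*(-4) = -20)
w = -6/7 (w = (-5 - 1*1)/7 = (-5 - 1)/7 = (⅐)*(-6) = -6/7 ≈ -0.85714)
W(m, f) = √(f² + m²)
-1225*(Q + W(w, (1*(-4))*5)) = -1225*(-20 + √(((1*(-4))*5)² + (-6/7)²)) = -1225*(-20 + √((-4*5)² + 36/49)) = -1225*(-20 + √((-20)² + 36/49)) = -1225*(-20 + √(400 + 36/49)) = -1225*(-20 + √(19636/49)) = -1225*(-20 + 2*√4909/7) = 24500 - 350*√4909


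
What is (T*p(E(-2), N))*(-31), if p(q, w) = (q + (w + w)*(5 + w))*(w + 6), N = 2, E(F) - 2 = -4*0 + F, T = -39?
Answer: 270816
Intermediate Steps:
E(F) = 2 + F (E(F) = 2 + (-4*0 + F) = 2 + (0 + F) = 2 + F)
p(q, w) = (6 + w)*(q + 2*w*(5 + w)) (p(q, w) = (q + (2*w)*(5 + w))*(6 + w) = (q + 2*w*(5 + w))*(6 + w) = (6 + w)*(q + 2*w*(5 + w)))
(T*p(E(-2), N))*(-31) = -39*(2*2³ + 6*(2 - 2) + 22*2² + 60*2 + (2 - 2)*2)*(-31) = -39*(2*8 + 6*0 + 22*4 + 120 + 0*2)*(-31) = -39*(16 + 0 + 88 + 120 + 0)*(-31) = -39*224*(-31) = -8736*(-31) = 270816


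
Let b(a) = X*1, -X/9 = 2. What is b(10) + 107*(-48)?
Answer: -5154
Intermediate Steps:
X = -18 (X = -9*2 = -18)
b(a) = -18 (b(a) = -18*1 = -18)
b(10) + 107*(-48) = -18 + 107*(-48) = -18 - 5136 = -5154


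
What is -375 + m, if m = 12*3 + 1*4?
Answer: -335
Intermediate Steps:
m = 40 (m = 36 + 4 = 40)
-375 + m = -375 + 40 = -335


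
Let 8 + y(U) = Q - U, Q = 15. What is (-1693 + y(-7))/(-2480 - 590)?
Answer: 1679/3070 ≈ 0.54691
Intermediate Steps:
y(U) = 7 - U (y(U) = -8 + (15 - U) = 7 - U)
(-1693 + y(-7))/(-2480 - 590) = (-1693 + (7 - 1*(-7)))/(-2480 - 590) = (-1693 + (7 + 7))/(-3070) = (-1693 + 14)*(-1/3070) = -1679*(-1/3070) = 1679/3070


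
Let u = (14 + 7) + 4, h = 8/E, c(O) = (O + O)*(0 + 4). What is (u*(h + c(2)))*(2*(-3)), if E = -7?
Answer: -15600/7 ≈ -2228.6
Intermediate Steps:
c(O) = 8*O (c(O) = (2*O)*4 = 8*O)
h = -8/7 (h = 8/(-7) = 8*(-⅐) = -8/7 ≈ -1.1429)
u = 25 (u = 21 + 4 = 25)
(u*(h + c(2)))*(2*(-3)) = (25*(-8/7 + 8*2))*(2*(-3)) = (25*(-8/7 + 16))*(-6) = (25*(104/7))*(-6) = (2600/7)*(-6) = -15600/7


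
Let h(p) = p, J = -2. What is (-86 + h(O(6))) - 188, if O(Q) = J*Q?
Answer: -286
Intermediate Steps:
O(Q) = -2*Q
(-86 + h(O(6))) - 188 = (-86 - 2*6) - 188 = (-86 - 12) - 188 = -98 - 188 = -286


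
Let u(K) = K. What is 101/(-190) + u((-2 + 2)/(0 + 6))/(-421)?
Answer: -101/190 ≈ -0.53158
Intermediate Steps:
101/(-190) + u((-2 + 2)/(0 + 6))/(-421) = 101/(-190) + ((-2 + 2)/(0 + 6))/(-421) = 101*(-1/190) + (0/6)*(-1/421) = -101/190 + (0*(⅙))*(-1/421) = -101/190 + 0*(-1/421) = -101/190 + 0 = -101/190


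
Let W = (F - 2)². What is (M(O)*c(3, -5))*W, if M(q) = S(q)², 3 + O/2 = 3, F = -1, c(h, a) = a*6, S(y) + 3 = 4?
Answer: -270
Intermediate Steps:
S(y) = 1 (S(y) = -3 + 4 = 1)
c(h, a) = 6*a
O = 0 (O = -6 + 2*3 = -6 + 6 = 0)
M(q) = 1 (M(q) = 1² = 1)
W = 9 (W = (-1 - 2)² = (-3)² = 9)
(M(O)*c(3, -5))*W = (1*(6*(-5)))*9 = (1*(-30))*9 = -30*9 = -270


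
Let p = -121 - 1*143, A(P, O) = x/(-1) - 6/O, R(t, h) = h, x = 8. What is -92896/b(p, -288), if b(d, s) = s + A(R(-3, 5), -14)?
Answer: 650272/2069 ≈ 314.29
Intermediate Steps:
A(P, O) = -8 - 6/O (A(P, O) = 8/(-1) - 6/O = 8*(-1) - 6/O = -8 - 6/O)
p = -264 (p = -121 - 143 = -264)
b(d, s) = -53/7 + s (b(d, s) = s + (-8 - 6/(-14)) = s + (-8 - 6*(-1/14)) = s + (-8 + 3/7) = s - 53/7 = -53/7 + s)
-92896/b(p, -288) = -92896/(-53/7 - 288) = -92896/(-2069/7) = -92896*(-7/2069) = 650272/2069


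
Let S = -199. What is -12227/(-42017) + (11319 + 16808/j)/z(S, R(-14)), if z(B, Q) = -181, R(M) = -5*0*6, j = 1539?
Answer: -729233941840/11704213503 ≈ -62.305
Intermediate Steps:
R(M) = 0 (R(M) = 0*6 = 0)
-12227/(-42017) + (11319 + 16808/j)/z(S, R(-14)) = -12227/(-42017) + (11319 + 16808/1539)/(-181) = -12227*(-1/42017) + (11319 + 16808*(1/1539))*(-1/181) = 12227/42017 + (11319 + 16808/1539)*(-1/181) = 12227/42017 + (17436749/1539)*(-1/181) = 12227/42017 - 17436749/278559 = -729233941840/11704213503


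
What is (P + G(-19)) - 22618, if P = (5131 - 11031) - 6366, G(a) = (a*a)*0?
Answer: -34884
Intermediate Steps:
G(a) = 0 (G(a) = a**2*0 = 0)
P = -12266 (P = -5900 - 6366 = -12266)
(P + G(-19)) - 22618 = (-12266 + 0) - 22618 = -12266 - 22618 = -34884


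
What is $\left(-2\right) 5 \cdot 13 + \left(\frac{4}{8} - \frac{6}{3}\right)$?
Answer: $- \frac{263}{2} \approx -131.5$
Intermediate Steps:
$\left(-2\right) 5 \cdot 13 + \left(\frac{4}{8} - \frac{6}{3}\right) = \left(-10\right) 13 + \left(4 \cdot \frac{1}{8} - 2\right) = -130 + \left(\frac{1}{2} - 2\right) = -130 - \frac{3}{2} = - \frac{263}{2}$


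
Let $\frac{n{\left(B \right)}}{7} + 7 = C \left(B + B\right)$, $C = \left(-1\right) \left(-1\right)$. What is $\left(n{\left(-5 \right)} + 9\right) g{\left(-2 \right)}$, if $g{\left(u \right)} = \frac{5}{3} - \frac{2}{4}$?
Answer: $- \frac{385}{3} \approx -128.33$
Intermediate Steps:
$g{\left(u \right)} = \frac{7}{6}$ ($g{\left(u \right)} = 5 \cdot \frac{1}{3} - \frac{1}{2} = \frac{5}{3} - \frac{1}{2} = \frac{7}{6}$)
$C = 1$
$n{\left(B \right)} = -49 + 14 B$ ($n{\left(B \right)} = -49 + 7 \cdot 1 \left(B + B\right) = -49 + 7 \cdot 1 \cdot 2 B = -49 + 7 \cdot 2 B = -49 + 14 B$)
$\left(n{\left(-5 \right)} + 9\right) g{\left(-2 \right)} = \left(\left(-49 + 14 \left(-5\right)\right) + 9\right) \frac{7}{6} = \left(\left(-49 - 70\right) + 9\right) \frac{7}{6} = \left(-119 + 9\right) \frac{7}{6} = \left(-110\right) \frac{7}{6} = - \frac{385}{3}$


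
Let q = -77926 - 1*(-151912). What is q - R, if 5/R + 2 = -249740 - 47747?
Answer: 22010021159/297489 ≈ 73986.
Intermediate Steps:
R = -5/297489 (R = 5/(-2 + (-249740 - 47747)) = 5/(-2 - 297487) = 5/(-297489) = 5*(-1/297489) = -5/297489 ≈ -1.6807e-5)
q = 73986 (q = -77926 + 151912 = 73986)
q - R = 73986 - 1*(-5/297489) = 73986 + 5/297489 = 22010021159/297489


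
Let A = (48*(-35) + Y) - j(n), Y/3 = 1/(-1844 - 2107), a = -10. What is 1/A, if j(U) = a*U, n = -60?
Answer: -1317/3002761 ≈ -0.00043860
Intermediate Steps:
Y = -1/1317 (Y = 3/(-1844 - 2107) = 3/(-3951) = 3*(-1/3951) = -1/1317 ≈ -0.00075930)
j(U) = -10*U
A = -3002761/1317 (A = (48*(-35) - 1/1317) - (-10)*(-60) = (-1680 - 1/1317) - 1*600 = -2212561/1317 - 600 = -3002761/1317 ≈ -2280.0)
1/A = 1/(-3002761/1317) = -1317/3002761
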